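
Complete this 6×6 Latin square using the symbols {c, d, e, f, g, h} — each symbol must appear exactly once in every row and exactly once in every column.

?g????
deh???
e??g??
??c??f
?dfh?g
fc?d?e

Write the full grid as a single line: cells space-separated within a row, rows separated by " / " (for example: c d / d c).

(r2,c6) = c
(r3,c3) = d
(r3,c6) = h
(r4,c2) = h
(r4,c4) = e
(r5,c1) = c
(r5,c5) = e
(r6,c3) = g
(r6,c5) = h
(r1,c1) = h
(r1,c3) = e
(r1,c6) = d
(r2,c4) = f
(r2,c5) = g
(r3,c2) = f
(r3,c5) = c
(r4,c1) = g
(r4,c5) = d
(r1,c4) = c
(r1,c5) = f

h g e c f d / d e h f g c / e f d g c h / g h c e d f / c d f h e g / f c g d h e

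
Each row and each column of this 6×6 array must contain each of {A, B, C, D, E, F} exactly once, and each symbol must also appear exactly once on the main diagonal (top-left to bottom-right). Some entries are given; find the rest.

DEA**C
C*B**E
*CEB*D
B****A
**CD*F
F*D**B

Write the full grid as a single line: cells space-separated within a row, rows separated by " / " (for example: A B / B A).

D E A F B C / C F B A D E / A C E B F D / B D F C E A / E B C D A F / F A D E C B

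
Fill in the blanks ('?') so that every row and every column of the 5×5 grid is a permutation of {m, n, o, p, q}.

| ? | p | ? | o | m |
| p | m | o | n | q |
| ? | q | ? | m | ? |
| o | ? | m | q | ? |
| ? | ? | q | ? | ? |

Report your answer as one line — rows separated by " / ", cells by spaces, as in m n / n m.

q p n o m / p m o n q / n q p m o / o n m q p / m o q p n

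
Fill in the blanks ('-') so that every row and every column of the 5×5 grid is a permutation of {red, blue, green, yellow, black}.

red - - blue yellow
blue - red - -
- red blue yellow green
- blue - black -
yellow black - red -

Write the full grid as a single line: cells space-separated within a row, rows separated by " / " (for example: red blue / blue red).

(r1,c2): row 1 has {red,blue,yellow}; column 2 has {red,blue,black}, so it must be green.
(r1,c3): row 1 has {red,blue,green,yellow}; column 3 has {red,blue}, so it must be black.
(r2,c2): row 2 has {red,blue}; column 2 has {red,blue,green,black}, so it must be yellow.
(r2,c4): row 2 has {red,blue,yellow}; column 4 has {red,blue,yellow,black}, so it must be green.
(r2,c5): row 2 has {red,blue,green,yellow}; column 5 has {green,yellow}, so it must be black.
(r3,c1): row 3 has {red,blue,green,yellow}; column 1 has {red,blue,yellow}, so it must be black.
(r4,c1): row 4 has {blue,black}; column 1 has {red,blue,yellow,black}, so it must be green.
(r4,c3): row 4 has {blue,green,black}; column 3 has {red,blue,black}, so it must be yellow.
(r4,c5): row 4 has {blue,green,yellow,black}; column 5 has {green,yellow,black}, so it must be red.
(r5,c3): row 5 has {red,yellow,black}; column 3 has {red,blue,yellow,black}, so it must be green.
(r5,c5): row 5 has {red,green,yellow,black}; column 5 has {red,green,yellow,black}, so it must be blue.

red green black blue yellow / blue yellow red green black / black red blue yellow green / green blue yellow black red / yellow black green red blue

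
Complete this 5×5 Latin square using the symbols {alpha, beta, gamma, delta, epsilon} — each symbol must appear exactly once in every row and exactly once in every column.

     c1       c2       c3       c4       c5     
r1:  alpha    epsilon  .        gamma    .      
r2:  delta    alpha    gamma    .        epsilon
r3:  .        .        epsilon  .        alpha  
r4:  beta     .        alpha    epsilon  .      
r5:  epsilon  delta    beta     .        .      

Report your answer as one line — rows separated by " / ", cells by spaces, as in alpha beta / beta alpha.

alpha epsilon delta gamma beta / delta alpha gamma beta epsilon / gamma beta epsilon delta alpha / beta gamma alpha epsilon delta / epsilon delta beta alpha gamma

Cell (r1,c3): row 1 has {alpha,gamma,epsilon}; column 3 has {alpha,beta,gamma,epsilon} → delta.
Cell (r1,c5): row 1 has {alpha,gamma,delta,epsilon}; column 5 has {alpha,epsilon} → beta.
Cell (r2,c4): row 2 has {alpha,gamma,delta,epsilon}; column 4 has {gamma,epsilon} → beta.
Cell (r3,c1): row 3 has {alpha,epsilon}; column 1 has {alpha,beta,delta,epsilon} → gamma.
Cell (r3,c2): row 3 has {alpha,gamma,epsilon}; column 2 has {alpha,delta,epsilon} → beta.
Cell (r3,c4): row 3 has {alpha,beta,gamma,epsilon}; column 4 has {beta,gamma,epsilon} → delta.
Cell (r4,c2): row 4 has {alpha,beta,epsilon}; column 2 has {alpha,beta,delta,epsilon} → gamma.
Cell (r4,c5): row 4 has {alpha,beta,gamma,epsilon}; column 5 has {alpha,beta,epsilon} → delta.
Cell (r5,c4): row 5 has {beta,delta,epsilon}; column 4 has {beta,gamma,delta,epsilon} → alpha.
Cell (r5,c5): row 5 has {alpha,beta,delta,epsilon}; column 5 has {alpha,beta,delta,epsilon} → gamma.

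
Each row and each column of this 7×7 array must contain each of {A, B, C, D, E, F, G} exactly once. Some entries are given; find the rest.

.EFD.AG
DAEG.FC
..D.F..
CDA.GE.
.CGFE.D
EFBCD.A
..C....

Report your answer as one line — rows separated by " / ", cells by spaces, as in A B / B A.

Cell (r1,c1): row 1 has {A,D,E,F,G}; column 1 has {C,D,E} → B.
Cell (r1,c5): row 1 has {A,B,D,E,F,G}; column 5 has {D,E,F,G} → C.
Cell (r2,c5): row 2 has {A,C,D,E,F,G}; column 5 has {C,D,E,F,G} → B.
Cell (r4,c4): row 4 has {A,C,D,E,G}; column 4 has {C,D,F,G} → B.
Cell (r4,c7): row 4 has {A,B,C,D,E,G}; column 7 has {A,C,D,G} → F.
Cell (r5,c1): row 5 has {C,D,E,F,G}; column 1 has {B,C,D,E} → A.
Cell (r5,c6): row 5 has {A,C,D,E,F,G}; column 6 has {A,E,F} → B.
Cell (r6,c6): row 6 has {A,B,C,D,E,F}; column 6 has {A,B,E,F} → G.
Cell (r7,c5): row 7 has {C}; column 5 has {B,C,D,E,F,G} → A.
Cell (r7,c6): row 7 has {A,C}; column 6 has {A,B,E,F,G} → D.
Cell (r3,c1): row 3 has {D,F}; column 1 has {A,B,C,D,E} → G.
Cell (r3,c2): row 3 has {D,F,G}; column 2 has {A,C,D,E,F} → B.
Cell (r3,c6): row 3 has {B,D,F,G}; column 6 has {A,B,D,E,F,G} → C.
Cell (r3,c7): row 3 has {B,C,D,F,G}; column 7 has {A,C,D,F,G} → E.
Cell (r7,c1): row 7 has {A,C,D}; column 1 has {A,B,C,D,E,G} → F.
Cell (r7,c2): row 7 has {A,C,D,F}; column 2 has {A,B,C,D,E,F} → G.
Cell (r7,c4): row 7 has {A,C,D,F,G}; column 4 has {B,C,D,F,G} → E.
Cell (r7,c7): row 7 has {A,C,D,E,F,G}; column 7 has {A,C,D,E,F,G} → B.
Cell (r3,c4): row 3 has {B,C,D,E,F,G}; column 4 has {B,C,D,E,F,G} → A.

B E F D C A G / D A E G B F C / G B D A F C E / C D A B G E F / A C G F E B D / E F B C D G A / F G C E A D B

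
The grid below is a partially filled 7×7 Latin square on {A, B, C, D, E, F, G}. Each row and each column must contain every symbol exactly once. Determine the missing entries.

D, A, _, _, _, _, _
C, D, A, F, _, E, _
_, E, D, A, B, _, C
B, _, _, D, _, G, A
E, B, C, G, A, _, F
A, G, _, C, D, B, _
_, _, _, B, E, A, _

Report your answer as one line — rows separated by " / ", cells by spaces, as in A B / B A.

D A B E F C G / C D A F G E B / G E D A B F C / B F E D C G A / E B C G A D F / A G F C D B E / F C G B E A D

(r1,c4) = E
(r2,c5) = G
(r2,c7) = B
(r3,c6) = F
(r5,c6) = D
(r6,c7) = E
(r1,c6) = C
(r1,c7) = G
(r3,c1) = G
(r6,c3) = F
(r7,c1) = F
(r7,c2) = C
(r7,c3) = G
(r7,c7) = D
(r1,c3) = B
(r1,c5) = F
(r4,c2) = F
(r4,c3) = E
(r4,c5) = C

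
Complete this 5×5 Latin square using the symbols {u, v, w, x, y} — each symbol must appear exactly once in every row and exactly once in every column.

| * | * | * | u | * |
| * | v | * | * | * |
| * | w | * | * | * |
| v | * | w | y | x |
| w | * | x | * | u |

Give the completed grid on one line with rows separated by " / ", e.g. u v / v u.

y x v u w / x v u w y / u w y x v / v u w y x / w y x v u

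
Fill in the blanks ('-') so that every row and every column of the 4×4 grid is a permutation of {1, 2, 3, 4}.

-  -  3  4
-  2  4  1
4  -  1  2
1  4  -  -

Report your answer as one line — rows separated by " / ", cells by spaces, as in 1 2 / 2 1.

2 1 3 4 / 3 2 4 1 / 4 3 1 2 / 1 4 2 3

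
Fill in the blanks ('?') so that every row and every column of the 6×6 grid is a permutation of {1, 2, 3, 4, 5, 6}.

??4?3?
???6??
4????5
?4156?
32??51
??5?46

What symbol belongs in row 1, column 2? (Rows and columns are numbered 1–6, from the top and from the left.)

row 1 has {3,4}; column 6 has {1,5,6} — only 2 is left for (r1,c6).
row 4 has {1,4,5,6}; column 1 has {3,4} — only 2 is left for (r4,c1).
row 4 has {1,2,4,5,6}; column 6 has {1,2,5,6} — only 3 is left for (r4,c6).
row 5 has {1,2,3,5}; column 3 has {1,4,5} — only 6 is left for (r5,c3).
row 5 has {1,2,3,5,6}; column 4 has {5,6} — only 4 is left for (r5,c4).
row 6 has {4,5,6}; column 1 has {2,3,4} — only 1 is left for (r6,c1).
row 6 has {1,4,5,6}; column 2 has {2,4} — only 3 is left for (r6,c2).
row 6 has {1,3,4,5,6}; column 4 has {4,5,6} — only 2 is left for (r6,c4).
row 1 has {2,3,4}; column 4 has {2,4,5,6} — only 1 is left for (r1,c4).
row 2 has {6}; column 1 has {1,2,3,4} — only 5 is left for (r2,c1).
row 2 has {5,6}; column 2 has {2,3,4} — only 1 is left for (r2,c2).
row 2 has {1,5,6}; column 5 has {3,4,5,6} — only 2 is left for (r2,c5).
row 2 has {1,2,5,6}; column 6 has {1,2,3,5,6} — only 4 is left for (r2,c6).
row 3 has {4,5}; column 2 has {1,2,3,4} — only 6 is left for (r3,c2).
row 3 has {4,5,6}; column 4 has {1,2,4,5,6} — only 3 is left for (r3,c4).
row 3 has {3,4,5,6}; column 5 has {2,3,4,5,6} — only 1 is left for (r3,c5).
row 1 has {1,2,3,4}; column 1 has {1,2,3,4,5} — only 6 is left for (r1,c1).
row 1 has {1,2,3,4,6}; column 2 has {1,2,3,4,6} — only 5 is left for (r1,c2).

5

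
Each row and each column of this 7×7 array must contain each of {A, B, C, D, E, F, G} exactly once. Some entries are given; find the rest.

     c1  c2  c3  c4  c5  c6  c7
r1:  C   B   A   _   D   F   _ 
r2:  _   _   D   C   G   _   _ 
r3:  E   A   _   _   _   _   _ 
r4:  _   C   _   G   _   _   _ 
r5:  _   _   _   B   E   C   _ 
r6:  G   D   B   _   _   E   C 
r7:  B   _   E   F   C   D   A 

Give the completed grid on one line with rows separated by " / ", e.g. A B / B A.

C B A E D F G / F E D C G A B / E A C D B G F / D C F G A B E / A F G B E C D / G D B A F E C / B G E F C D A

Cell (r1,c4): row 1 has {A,B,C,D,F}; column 4 has {B,C,F,G} → E.
Cell (r1,c7): row 1 has {A,B,C,D,E,F}; column 7 has {A,C} → G.
Cell (r3,c4): row 3 has {A,E}; column 4 has {B,C,E,F,G} → D.
Cell (r4,c3): row 4 has {C,G}; column 3 has {A,B,D,E} → F.
Cell (r5,c3): row 5 has {B,C,E}; column 3 has {A,B,D,E,F} → G.
Cell (r6,c4): row 6 has {B,C,D,E,G}; column 4 has {B,C,D,E,F,G} → A.
Cell (r6,c5): row 6 has {A,B,C,D,E,G}; column 5 has {C,D,E,G} → F.
Cell (r7,c2): row 7 has {A,B,C,D,E,F}; column 2 has {A,B,C,D} → G.
Cell (r3,c3): row 3 has {A,D,E}; column 3 has {A,B,D,E,F,G} → C.
Cell (r3,c5): row 3 has {A,C,D,E}; column 5 has {C,D,E,F,G} → B.
Cell (r3,c6): row 3 has {A,B,C,D,E}; column 6 has {C,D,E,F} → G.
Cell (r3,c7): row 3 has {A,B,C,D,E,G}; column 7 has {A,C,G} → F.
Cell (r4,c5): row 4 has {C,F,G}; column 5 has {B,C,D,E,F,G} → A.
Cell (r4,c6): row 4 has {A,C,F,G}; column 6 has {C,D,E,F,G} → B.
Cell (r5,c2): row 5 has {B,C,E,G}; column 2 has {A,B,C,D,G} → F.
Cell (r5,c7): row 5 has {B,C,E,F,G}; column 7 has {A,C,F,G} → D.
Cell (r2,c2): row 2 has {C,D,G}; column 2 has {A,B,C,D,F,G} → E.
Cell (r2,c6): row 2 has {C,D,E,G}; column 6 has {B,C,D,E,F,G} → A.
Cell (r2,c7): row 2 has {A,C,D,E,G}; column 7 has {A,C,D,F,G} → B.
Cell (r4,c1): row 4 has {A,B,C,F,G}; column 1 has {B,C,E,G} → D.
Cell (r4,c7): row 4 has {A,B,C,D,F,G}; column 7 has {A,B,C,D,F,G} → E.
Cell (r5,c1): row 5 has {B,C,D,E,F,G}; column 1 has {B,C,D,E,G} → A.
Cell (r2,c1): row 2 has {A,B,C,D,E,G}; column 1 has {A,B,C,D,E,G} → F.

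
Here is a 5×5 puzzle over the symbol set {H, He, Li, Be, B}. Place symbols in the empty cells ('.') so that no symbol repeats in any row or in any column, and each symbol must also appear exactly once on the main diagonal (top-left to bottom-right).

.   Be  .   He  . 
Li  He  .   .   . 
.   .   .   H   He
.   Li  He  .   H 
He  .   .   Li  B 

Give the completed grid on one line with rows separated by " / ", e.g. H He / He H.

(r1,c1) = H
(r1,c5) = Li
(r2,c5) = Be
(r3,c2) = B
(r4,c4) = Be
(r5,c2) = H
(r5,c3) = Be
(r1,c3) = B
(r2,c3) = H
(r2,c4) = B
(r3,c1) = Be
(r3,c3) = Li
(r4,c1) = B

H Be B He Li / Li He H B Be / Be B Li H He / B Li He Be H / He H Be Li B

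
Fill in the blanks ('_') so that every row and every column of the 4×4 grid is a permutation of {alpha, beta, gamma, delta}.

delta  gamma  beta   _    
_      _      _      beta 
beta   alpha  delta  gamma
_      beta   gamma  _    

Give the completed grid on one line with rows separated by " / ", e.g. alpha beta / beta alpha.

delta gamma beta alpha / gamma delta alpha beta / beta alpha delta gamma / alpha beta gamma delta

row 1 has {beta,gamma,delta}; column 4 has {beta,gamma} — only alpha is left for (r1,c4).
row 2 has {beta}; column 2 has {alpha,beta,gamma} — only delta is left for (r2,c2).
row 2 has {beta,delta}; column 3 has {beta,gamma,delta} — only alpha is left for (r2,c3).
row 4 has {beta,gamma}; column 1 has {beta,delta} — only alpha is left for (r4,c1).
row 4 has {alpha,beta,gamma}; column 4 has {alpha,beta,gamma} — only delta is left for (r4,c4).
row 2 has {alpha,beta,delta}; column 1 has {alpha,beta,delta} — only gamma is left for (r2,c1).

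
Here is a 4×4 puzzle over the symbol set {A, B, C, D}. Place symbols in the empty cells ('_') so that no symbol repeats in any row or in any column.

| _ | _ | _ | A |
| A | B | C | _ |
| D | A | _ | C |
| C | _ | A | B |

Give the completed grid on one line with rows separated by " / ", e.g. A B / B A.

B C D A / A B C D / D A B C / C D A B

row 1 has {A}; column 1 has {A,C,D} — only B is left for (r1,c1).
row 1 has {A,B}; column 3 has {A,C} — only D is left for (r1,c3).
row 2 has {A,B,C}; column 4 has {A,B,C} — only D is left for (r2,c4).
row 3 has {A,C,D}; column 3 has {A,C,D} — only B is left for (r3,c3).
row 4 has {A,B,C}; column 2 has {A,B} — only D is left for (r4,c2).
row 1 has {A,B,D}; column 2 has {A,B,D} — only C is left for (r1,c2).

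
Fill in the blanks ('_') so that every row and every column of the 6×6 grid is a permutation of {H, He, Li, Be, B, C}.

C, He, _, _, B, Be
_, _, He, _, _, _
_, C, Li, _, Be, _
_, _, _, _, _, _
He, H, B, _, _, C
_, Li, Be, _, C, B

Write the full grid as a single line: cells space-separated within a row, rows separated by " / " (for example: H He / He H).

C He H Li B Be / Be B He C H Li / B C Li H Be He / Li Be C B He H / He H B Be Li C / H Li Be He C B

At row 1, column 3: row 1 has {He,Be,B,C}; column 3 has {He,Li,Be,B}; that leaves H.
At row 1, column 4: row 1 has {H,He,Be,B,C}; column 4 is empty so far; that leaves Li.
At row 4, column 3: row 4 is empty so far; column 3 has {H,He,Li,Be,B}; that leaves C.
At row 5, column 4: row 5 has {H,He,B,C}; column 4 has {Li}; that leaves Be.
At row 5, column 5: row 5 has {H,He,Be,B,C}; column 5 has {Be,B,C}; that leaves Li.
At row 6, column 1: row 6 has {Li,Be,B,C}; column 1 has {He,C}; that leaves H.
At row 6, column 4: row 6 has {H,Li,Be,B,C}; column 4 has {Li,Be}; that leaves He.
At row 2, column 5: row 2 has {He}; column 5 has {Li,Be,B,C}; that leaves H.
At row 2, column 6: row 2 has {H,He}; column 6 has {Be,B,C}; that leaves Li.
At row 3, column 1: row 3 has {Li,Be,C}; column 1 has {H,He,C}; that leaves B.
At row 3, column 4: row 3 has {Li,Be,B,C}; column 4 has {He,Li,Be}; that leaves H.
At row 3, column 6: row 3 has {H,Li,Be,B,C}; column 6 has {Li,Be,B,C}; that leaves He.
At row 4, column 4: row 4 has {C}; column 4 has {H,He,Li,Be}; that leaves B.
At row 4, column 5: row 4 has {B,C}; column 5 has {H,Li,Be,B,C}; that leaves He.
At row 4, column 6: row 4 has {He,B,C}; column 6 has {He,Li,Be,B,C}; that leaves H.
At row 2, column 1: row 2 has {H,He,Li}; column 1 has {H,He,B,C}; that leaves Be.
At row 2, column 2: row 2 has {H,He,Li,Be}; column 2 has {H,He,Li,C}; that leaves B.
At row 2, column 4: row 2 has {H,He,Li,Be,B}; column 4 has {H,He,Li,Be,B}; that leaves C.
At row 4, column 1: row 4 has {H,He,B,C}; column 1 has {H,He,Be,B,C}; that leaves Li.
At row 4, column 2: row 4 has {H,He,Li,B,C}; column 2 has {H,He,Li,B,C}; that leaves Be.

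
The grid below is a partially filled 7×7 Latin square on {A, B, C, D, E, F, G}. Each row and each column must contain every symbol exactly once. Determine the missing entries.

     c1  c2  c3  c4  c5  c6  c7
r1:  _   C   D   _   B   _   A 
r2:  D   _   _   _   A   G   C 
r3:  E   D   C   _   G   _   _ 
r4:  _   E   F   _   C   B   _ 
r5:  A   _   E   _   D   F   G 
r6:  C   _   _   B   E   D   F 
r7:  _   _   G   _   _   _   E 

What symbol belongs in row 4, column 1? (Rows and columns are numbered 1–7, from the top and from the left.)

At row 1, column 6: row 1 has {A,B,C,D}; column 6 has {B,D,F,G}; that leaves E.
At row 2, column 3: row 2 has {A,C,D,G}; column 3 has {C,D,E,F,G}; that leaves B.
At row 3, column 6: row 3 has {C,D,E,G}; column 6 has {B,D,E,F,G}; that leaves A.
At row 3, column 7: row 3 has {A,C,D,E,G}; column 7 has {A,C,E,F,G}; that leaves B.
At row 4, column 1: row 4 has {B,C,E,F}; column 1 has {A,C,D,E}; that leaves G.

G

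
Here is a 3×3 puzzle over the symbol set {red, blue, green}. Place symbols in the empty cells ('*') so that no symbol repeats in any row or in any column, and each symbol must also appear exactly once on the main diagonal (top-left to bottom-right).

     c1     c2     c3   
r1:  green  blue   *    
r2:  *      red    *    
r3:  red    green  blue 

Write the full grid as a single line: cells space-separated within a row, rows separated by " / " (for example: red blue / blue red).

green blue red / blue red green / red green blue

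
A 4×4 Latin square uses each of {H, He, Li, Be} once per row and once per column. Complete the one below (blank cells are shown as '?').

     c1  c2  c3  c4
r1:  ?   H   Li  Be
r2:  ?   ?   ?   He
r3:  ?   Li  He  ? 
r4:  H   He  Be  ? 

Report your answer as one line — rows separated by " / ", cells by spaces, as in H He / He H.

row 1 has {H,Li,Be}; column 1 has {H} — only He is left for (r1,c1).
row 2 has {He}; column 2 has {H,He,Li} — only Be is left for (r2,c2).
row 2 has {He,Be}; column 3 has {He,Li,Be} — only H is left for (r2,c3).
row 3 has {He,Li}; column 1 has {H,He} — only Be is left for (r3,c1).
row 3 has {He,Li,Be}; column 4 has {He,Be} — only H is left for (r3,c4).
row 4 has {H,He,Be}; column 4 has {H,He,Be} — only Li is left for (r4,c4).
row 2 has {H,He,Be}; column 1 has {H,He,Be} — only Li is left for (r2,c1).

He H Li Be / Li Be H He / Be Li He H / H He Be Li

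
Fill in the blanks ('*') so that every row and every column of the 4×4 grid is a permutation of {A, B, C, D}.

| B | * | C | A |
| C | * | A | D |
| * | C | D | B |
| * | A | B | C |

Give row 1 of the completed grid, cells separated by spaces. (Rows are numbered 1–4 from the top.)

(r1,c2) = D

B D C A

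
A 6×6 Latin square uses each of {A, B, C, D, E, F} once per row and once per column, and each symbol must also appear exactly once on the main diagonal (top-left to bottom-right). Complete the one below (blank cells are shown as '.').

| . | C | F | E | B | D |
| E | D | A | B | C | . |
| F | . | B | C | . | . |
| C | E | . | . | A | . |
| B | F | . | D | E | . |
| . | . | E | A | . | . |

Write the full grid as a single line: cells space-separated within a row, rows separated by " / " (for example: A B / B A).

At row 1, column 1: row 1 has {B,C,D,E,F}; column 1 has {B,C,E,F}; the diagonal has {B,D,E}; that leaves A.
At row 2, column 6: row 2 has {A,B,C,D,E}; column 6 has {D}; that leaves F.
At row 3, column 2: row 3 has {B,C,F}; column 2 has {C,D,E,F}; that leaves A.
At row 3, column 5: row 3 has {A,B,C,F}; column 5 has {A,B,C,E}; that leaves D.
At row 3, column 6: row 3 has {A,B,C,D,F}; column 6 has {D,F}; that leaves E.
At row 4, column 3: row 4 has {A,C,E}; column 3 has {A,B,E,F}; that leaves D.
At row 4, column 4: row 4 has {A,C,D,E}; column 4 has {A,B,C,D,E}; the diagonal has {A,B,D,E}; that leaves F.
At row 4, column 6: row 4 has {A,C,D,E,F}; column 6 has {D,E,F}; that leaves B.
At row 5, column 3: row 5 has {B,D,E,F}; column 3 has {A,B,D,E,F}; that leaves C.
At row 5, column 6: row 5 has {B,C,D,E,F}; column 6 has {B,D,E,F}; that leaves A.
At row 6, column 1: row 6 has {A,E}; column 1 has {A,B,C,E,F}; that leaves D.
At row 6, column 2: row 6 has {A,D,E}; column 2 has {A,C,D,E,F}; that leaves B.
At row 6, column 5: row 6 has {A,B,D,E}; column 5 has {A,B,C,D,E}; that leaves F.
At row 6, column 6: row 6 has {A,B,D,E,F}; column 6 has {A,B,D,E,F}; the diagonal has {A,B,D,E,F}; that leaves C.

A C F E B D / E D A B C F / F A B C D E / C E D F A B / B F C D E A / D B E A F C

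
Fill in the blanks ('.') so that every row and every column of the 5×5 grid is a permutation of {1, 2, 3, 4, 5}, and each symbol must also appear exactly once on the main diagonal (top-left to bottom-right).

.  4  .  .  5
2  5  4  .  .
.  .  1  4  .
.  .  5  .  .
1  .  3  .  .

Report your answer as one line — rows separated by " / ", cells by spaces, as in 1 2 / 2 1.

row 1 has {4,5}; column 1 has {1,2}; the diagonal has {1,5} — only 3 is left for (r1,c1).
row 1 has {3,4,5}; column 3 has {1,3,4,5} — only 2 is left for (r1,c3).
row 1 has {2,3,4,5}; column 4 has {4} — only 1 is left for (r1,c4).
row 2 has {2,4,5}; column 4 has {1,4} — only 3 is left for (r2,c4).
row 2 has {2,3,4,5}; column 5 has {5} — only 1 is left for (r2,c5).
row 3 has {1,4}; column 1 has {1,2,3} — only 5 is left for (r3,c1).
row 4 has {5}; column 1 has {1,2,3,5} — only 4 is left for (r4,c1).
row 4 has {4,5}; column 4 has {1,3,4}; the diagonal has {1,3,5} — only 2 is left for (r4,c4).
row 4 has {2,4,5}; column 5 has {1,5} — only 3 is left for (r4,c5).
row 5 has {1,3}; column 2 has {4,5} — only 2 is left for (r5,c2).
row 5 has {1,2,3}; column 4 has {1,2,3,4} — only 5 is left for (r5,c4).
row 5 has {1,2,3,5}; column 5 has {1,3,5}; the diagonal has {1,2,3,5} — only 4 is left for (r5,c5).
row 3 has {1,4,5}; column 2 has {2,4,5} — only 3 is left for (r3,c2).
row 3 has {1,3,4,5}; column 5 has {1,3,4,5} — only 2 is left for (r3,c5).
row 4 has {2,3,4,5}; column 2 has {2,3,4,5} — only 1 is left for (r4,c2).

3 4 2 1 5 / 2 5 4 3 1 / 5 3 1 4 2 / 4 1 5 2 3 / 1 2 3 5 4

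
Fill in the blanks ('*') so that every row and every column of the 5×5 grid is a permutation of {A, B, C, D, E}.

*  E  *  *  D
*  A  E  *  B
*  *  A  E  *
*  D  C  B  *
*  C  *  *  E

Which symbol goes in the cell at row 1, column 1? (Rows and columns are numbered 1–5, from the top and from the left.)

A

At row 1, column 3: row 1 has {D,E}; column 3 has {A,C,E}; that leaves B.
At row 3, column 2: row 3 has {A,E}; column 2 has {A,C,D,E}; that leaves B.
At row 3, column 5: row 3 has {A,B,E}; column 5 has {B,D,E}; that leaves C.
At row 4, column 5: row 4 has {B,C,D}; column 5 has {B,C,D,E}; that leaves A.
At row 5, column 3: row 5 has {C,E}; column 3 has {A,B,C,E}; that leaves D.
At row 5, column 4: row 5 has {C,D,E}; column 4 has {B,E}; that leaves A.
At row 1, column 4: row 1 has {B,D,E}; column 4 has {A,B,E}; that leaves C.
At row 2, column 4: row 2 has {A,B,E}; column 4 has {A,B,C,E}; that leaves D.
At row 3, column 1: row 3 has {A,B,C,E}; column 1 is empty so far; that leaves D.
At row 4, column 1: row 4 has {A,B,C,D}; column 1 has {D}; that leaves E.
At row 5, column 1: row 5 has {A,C,D,E}; column 1 has {D,E}; that leaves B.
At row 1, column 1: row 1 has {B,C,D,E}; column 1 has {B,D,E}; that leaves A.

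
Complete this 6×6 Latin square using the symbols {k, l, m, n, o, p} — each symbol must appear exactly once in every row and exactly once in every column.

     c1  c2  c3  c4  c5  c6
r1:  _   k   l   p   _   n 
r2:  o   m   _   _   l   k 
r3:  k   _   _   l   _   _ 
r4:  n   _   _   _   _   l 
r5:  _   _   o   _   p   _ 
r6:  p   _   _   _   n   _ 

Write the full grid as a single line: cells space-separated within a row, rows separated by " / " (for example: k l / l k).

m k l p o n / o m p n l k / k o n l m p / n p m o k l / l n o k p m / p l k m n o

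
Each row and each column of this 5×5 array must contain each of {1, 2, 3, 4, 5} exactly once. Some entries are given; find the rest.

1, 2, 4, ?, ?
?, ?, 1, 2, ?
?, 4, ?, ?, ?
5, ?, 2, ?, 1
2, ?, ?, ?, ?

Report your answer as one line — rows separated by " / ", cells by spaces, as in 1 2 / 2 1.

1 2 4 3 5 / 4 5 1 2 3 / 3 4 5 1 2 / 5 3 2 4 1 / 2 1 3 5 4

row 3 has {4}; column 1 has {1,2,5} — only 3 is left for (r3,c1).
row 3 has {3,4}; column 3 has {1,2,4} — only 5 is left for (r3,c3).
row 3 has {3,4,5}; column 4 has {2} — only 1 is left for (r3,c4).
row 3 has {1,3,4,5}; column 5 has {1} — only 2 is left for (r3,c5).
row 4 has {1,2,5}; column 2 has {2,4} — only 3 is left for (r4,c2).
row 4 has {1,2,3,5}; column 4 has {1,2} — only 4 is left for (r4,c4).
row 5 has {2}; column 3 has {1,2,4,5} — only 3 is left for (r5,c3).
row 5 has {2,3}; column 4 has {1,2,4} — only 5 is left for (r5,c4).
row 5 has {2,3,5}; column 5 has {1,2} — only 4 is left for (r5,c5).
row 1 has {1,2,4}; column 4 has {1,2,4,5} — only 3 is left for (r1,c4).
row 1 has {1,2,3,4}; column 5 has {1,2,4} — only 5 is left for (r1,c5).
row 2 has {1,2}; column 1 has {1,2,3,5} — only 4 is left for (r2,c1).
row 2 has {1,2,4}; column 2 has {2,3,4} — only 5 is left for (r2,c2).
row 2 has {1,2,4,5}; column 5 has {1,2,4,5} — only 3 is left for (r2,c5).
row 5 has {2,3,4,5}; column 2 has {2,3,4,5} — only 1 is left for (r5,c2).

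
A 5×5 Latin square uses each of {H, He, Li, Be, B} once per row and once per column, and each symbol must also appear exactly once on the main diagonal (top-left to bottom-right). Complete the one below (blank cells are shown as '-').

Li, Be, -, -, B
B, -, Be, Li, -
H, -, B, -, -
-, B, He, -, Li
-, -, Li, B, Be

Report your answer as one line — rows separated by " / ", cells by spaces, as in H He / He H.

Li Be H He B / B He Be Li H / H Li B Be He / Be B He H Li / He H Li B Be

(r1,c3) = H
(r1,c4) = He
(r3,c4) = Be
(r3,c5) = He
(r4,c1) = Be
(r4,c4) = H
(r5,c1) = He
(r5,c2) = H
(r2,c2) = He
(r2,c5) = H
(r3,c2) = Li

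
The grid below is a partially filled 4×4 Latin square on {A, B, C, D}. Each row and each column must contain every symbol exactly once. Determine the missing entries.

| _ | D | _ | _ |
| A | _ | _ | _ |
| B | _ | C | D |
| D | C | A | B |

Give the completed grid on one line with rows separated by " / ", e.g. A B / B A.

(r1,c1) = C
(r1,c3) = B
(r1,c4) = A
(r2,c2) = B
(r2,c3) = D
(r2,c4) = C
(r3,c2) = A

C D B A / A B D C / B A C D / D C A B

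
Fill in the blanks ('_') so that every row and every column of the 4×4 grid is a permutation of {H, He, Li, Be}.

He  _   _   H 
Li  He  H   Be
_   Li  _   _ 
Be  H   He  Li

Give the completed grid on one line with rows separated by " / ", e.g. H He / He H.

(r1,c2): row 1 has {H,He}; column 2 has {H,He,Li}, so it must be Be.
(r1,c3): row 1 has {H,He,Be}; column 3 has {H,He}, so it must be Li.
(r3,c1): row 3 has {Li}; column 1 has {He,Li,Be}, so it must be H.
(r3,c3): row 3 has {H,Li}; column 3 has {H,He,Li}, so it must be Be.
(r3,c4): row 3 has {H,Li,Be}; column 4 has {H,Li,Be}, so it must be He.

He Be Li H / Li He H Be / H Li Be He / Be H He Li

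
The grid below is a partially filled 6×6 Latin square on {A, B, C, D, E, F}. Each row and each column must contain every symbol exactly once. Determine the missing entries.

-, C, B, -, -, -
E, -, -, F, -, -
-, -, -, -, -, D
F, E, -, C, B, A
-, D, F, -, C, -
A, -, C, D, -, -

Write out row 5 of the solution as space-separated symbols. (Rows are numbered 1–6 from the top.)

B D F A C E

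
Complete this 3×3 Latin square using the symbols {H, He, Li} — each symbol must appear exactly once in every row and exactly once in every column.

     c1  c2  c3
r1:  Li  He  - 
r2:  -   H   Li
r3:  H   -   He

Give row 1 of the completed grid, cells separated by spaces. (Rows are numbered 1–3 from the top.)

Cell (r1,c3): row 1 has {He,Li}; column 3 has {He,Li} → H.

Li He H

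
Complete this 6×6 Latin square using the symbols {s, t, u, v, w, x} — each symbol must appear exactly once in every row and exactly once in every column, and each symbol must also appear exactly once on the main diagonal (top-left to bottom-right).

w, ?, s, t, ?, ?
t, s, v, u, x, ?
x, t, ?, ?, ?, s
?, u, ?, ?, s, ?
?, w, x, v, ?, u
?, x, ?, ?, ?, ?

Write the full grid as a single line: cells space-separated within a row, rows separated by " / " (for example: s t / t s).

w v s t u x / t s v u x w / x t u w v s / v u w x s t / s w x v t u / u x t s w v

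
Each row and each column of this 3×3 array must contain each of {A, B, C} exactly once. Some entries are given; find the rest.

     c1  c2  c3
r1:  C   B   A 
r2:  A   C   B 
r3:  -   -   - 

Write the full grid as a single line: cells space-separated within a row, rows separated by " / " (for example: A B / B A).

C B A / A C B / B A C

At row 3, column 1: row 3 is empty so far; column 1 has {A,C}; that leaves B.
At row 3, column 2: row 3 has {B}; column 2 has {B,C}; that leaves A.
At row 3, column 3: row 3 has {A,B}; column 3 has {A,B}; that leaves C.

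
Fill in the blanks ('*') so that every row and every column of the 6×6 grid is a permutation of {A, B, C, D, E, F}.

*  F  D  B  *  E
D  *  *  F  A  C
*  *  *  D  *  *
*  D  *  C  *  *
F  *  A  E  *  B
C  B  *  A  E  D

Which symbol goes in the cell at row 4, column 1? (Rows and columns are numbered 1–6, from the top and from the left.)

(r1,c1) = A
(r1,c5) = C
(r2,c2) = E
(r2,c3) = B
(r5,c2) = C
(r5,c5) = D
(r6,c3) = F
(r3,c2) = A
(r3,c6) = F
(r4,c3) = E
(r4,c6) = A
(r3,c3) = C
(r3,c5) = B
(r4,c1) = B

B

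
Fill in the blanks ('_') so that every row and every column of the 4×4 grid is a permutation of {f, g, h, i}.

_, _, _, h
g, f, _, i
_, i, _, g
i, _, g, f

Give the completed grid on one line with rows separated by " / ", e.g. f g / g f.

f g i h / g f h i / h i f g / i h g f

Cell (r1,c1): row 1 has {h}; column 1 has {g,i} → f.
Cell (r1,c2): row 1 has {f,h}; column 2 has {f,i} → g.
Cell (r1,c3): row 1 has {f,g,h}; column 3 has {g} → i.
Cell (r2,c3): row 2 has {f,g,i}; column 3 has {g,i} → h.
Cell (r3,c1): row 3 has {g,i}; column 1 has {f,g,i} → h.
Cell (r3,c3): row 3 has {g,h,i}; column 3 has {g,h,i} → f.
Cell (r4,c2): row 4 has {f,g,i}; column 2 has {f,g,i} → h.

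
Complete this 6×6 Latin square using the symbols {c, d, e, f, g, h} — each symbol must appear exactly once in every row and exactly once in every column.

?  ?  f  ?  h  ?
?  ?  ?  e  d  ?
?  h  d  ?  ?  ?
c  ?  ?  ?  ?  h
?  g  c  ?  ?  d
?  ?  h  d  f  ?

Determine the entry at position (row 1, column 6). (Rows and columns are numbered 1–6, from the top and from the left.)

g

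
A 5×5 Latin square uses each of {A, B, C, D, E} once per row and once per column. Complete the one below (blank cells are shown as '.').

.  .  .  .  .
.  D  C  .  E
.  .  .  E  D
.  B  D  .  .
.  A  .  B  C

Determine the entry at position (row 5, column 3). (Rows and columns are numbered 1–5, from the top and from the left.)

E

Cell (r2,c4): row 2 has {C,D,E}; column 4 has {B,E} → A.
Cell (r3,c2): row 3 has {D,E}; column 2 has {A,B,D} → C.
Cell (r4,c4): row 4 has {B,D}; column 4 has {A,B,E} → C.
Cell (r4,c5): row 4 has {B,C,D}; column 5 has {C,D,E} → A.
Cell (r5,c3): row 5 has {A,B,C}; column 3 has {C,D} → E.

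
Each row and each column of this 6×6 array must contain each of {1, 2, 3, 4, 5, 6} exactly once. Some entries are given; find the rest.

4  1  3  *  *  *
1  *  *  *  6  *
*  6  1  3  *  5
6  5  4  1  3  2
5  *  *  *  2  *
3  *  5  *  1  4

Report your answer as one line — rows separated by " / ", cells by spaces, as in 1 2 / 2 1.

4 1 3 2 5 6 / 1 4 2 5 6 3 / 2 6 1 3 4 5 / 6 5 4 1 3 2 / 5 3 6 4 2 1 / 3 2 5 6 1 4

At row 1, column 5: row 1 has {1,3,4}; column 5 has {1,2,3,6}; that leaves 5.
At row 1, column 6: row 1 has {1,3,4,5}; column 6 has {2,4,5}; that leaves 6.
At row 2, column 3: row 2 has {1,6}; column 3 has {1,3,4,5}; that leaves 2.
At row 2, column 6: row 2 has {1,2,6}; column 6 has {2,4,5,6}; that leaves 3.
At row 3, column 1: row 3 has {1,3,5,6}; column 1 has {1,3,4,5,6}; that leaves 2.
At row 3, column 5: row 3 has {1,2,3,5,6}; column 5 has {1,2,3,5,6}; that leaves 4.
At row 5, column 3: row 5 has {2,5}; column 3 has {1,2,3,4,5}; that leaves 6.
At row 5, column 4: row 5 has {2,5,6}; column 4 has {1,3}; that leaves 4.
At row 5, column 6: row 5 has {2,4,5,6}; column 6 has {2,3,4,5,6}; that leaves 1.
At row 6, column 2: row 6 has {1,3,4,5}; column 2 has {1,5,6}; that leaves 2.
At row 6, column 4: row 6 has {1,2,3,4,5}; column 4 has {1,3,4}; that leaves 6.
At row 1, column 4: row 1 has {1,3,4,5,6}; column 4 has {1,3,4,6}; that leaves 2.
At row 2, column 2: row 2 has {1,2,3,6}; column 2 has {1,2,5,6}; that leaves 4.
At row 2, column 4: row 2 has {1,2,3,4,6}; column 4 has {1,2,3,4,6}; that leaves 5.
At row 5, column 2: row 5 has {1,2,4,5,6}; column 2 has {1,2,4,5,6}; that leaves 3.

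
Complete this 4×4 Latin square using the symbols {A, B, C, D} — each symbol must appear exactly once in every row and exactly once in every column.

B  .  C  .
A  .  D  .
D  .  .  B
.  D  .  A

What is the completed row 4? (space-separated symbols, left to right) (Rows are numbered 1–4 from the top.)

C D B A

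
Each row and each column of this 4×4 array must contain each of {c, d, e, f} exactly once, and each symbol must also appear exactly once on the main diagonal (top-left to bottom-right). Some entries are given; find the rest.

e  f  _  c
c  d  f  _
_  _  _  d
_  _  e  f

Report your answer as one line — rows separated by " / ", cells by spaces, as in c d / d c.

Cell (r1,c3): row 1 has {c,e,f}; column 3 has {e,f} → d.
Cell (r2,c4): row 2 has {c,d,f}; column 4 has {c,d,f} → e.
Cell (r3,c1): row 3 has {d}; column 1 has {c,e} → f.
Cell (r3,c3): row 3 has {d,f}; column 3 has {d,e,f}; the diagonal has {d,e,f} → c.
Cell (r4,c1): row 4 has {e,f}; column 1 has {c,e,f} → d.
Cell (r4,c2): row 4 has {d,e,f}; column 2 has {d,f} → c.
Cell (r3,c2): row 3 has {c,d,f}; column 2 has {c,d,f} → e.

e f d c / c d f e / f e c d / d c e f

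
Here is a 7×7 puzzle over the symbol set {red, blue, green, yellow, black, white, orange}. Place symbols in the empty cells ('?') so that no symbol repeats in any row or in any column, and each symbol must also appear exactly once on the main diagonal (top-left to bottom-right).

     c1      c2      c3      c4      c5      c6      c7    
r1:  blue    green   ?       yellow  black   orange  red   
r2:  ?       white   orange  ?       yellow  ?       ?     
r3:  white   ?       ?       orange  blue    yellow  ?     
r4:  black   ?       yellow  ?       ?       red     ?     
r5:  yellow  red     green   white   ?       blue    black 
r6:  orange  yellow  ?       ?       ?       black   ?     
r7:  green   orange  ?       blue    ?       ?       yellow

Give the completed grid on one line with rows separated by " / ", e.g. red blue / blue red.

blue green white yellow black orange red / red white orange black yellow green blue / white black red orange blue yellow green / black blue yellow green white red orange / yellow red green white orange blue black / orange yellow blue red green black white / green orange black blue red white yellow

(r1,c3) = white
(r2,c1) = red
(r2,c6) = green
(r2,c7) = blue
(r3,c2) = black
(r3,c3) = red
(r3,c7) = green
(r4,c2) = blue
(r4,c4) = green
(r5,c5) = orange
(r6,c3) = blue
(r6,c4) = red
(r6,c7) = white
(r7,c3) = black
(r7,c6) = white
(r2,c4) = black
(r4,c5) = white
(r4,c7) = orange
(r6,c5) = green
(r7,c5) = red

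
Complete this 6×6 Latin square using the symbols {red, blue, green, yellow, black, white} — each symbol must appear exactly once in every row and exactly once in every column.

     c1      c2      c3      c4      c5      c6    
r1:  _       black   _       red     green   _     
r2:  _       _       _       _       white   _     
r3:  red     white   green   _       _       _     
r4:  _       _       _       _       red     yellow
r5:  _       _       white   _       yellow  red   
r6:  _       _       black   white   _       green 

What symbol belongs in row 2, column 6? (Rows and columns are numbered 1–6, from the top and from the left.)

(r4,c3): row 4 has {red,yellow}; column 3 has {green,black,white}, so it must be blue.
(r6,c5): row 6 has {green,black,white}; column 5 has {red,green,yellow,white}, so it must be blue.
(r1,c3): row 1 has {red,green,black}; column 3 has {blue,green,black,white}, so it must be yellow.
(r2,c3): row 2 has {white}; column 3 has {blue,green,yellow,black,white}, so it must be red.
(r3,c5): row 3 has {red,green,white}; column 5 has {red,blue,green,yellow,white}, so it must be black.
(r3,c6): row 3 has {red,green,black,white}; column 6 has {red,green,yellow}, so it must be blue.
(r4,c2): row 4 has {red,blue,yellow}; column 2 has {black,white}, so it must be green.
(r4,c4): row 4 has {red,blue,green,yellow}; column 4 has {red,white}, so it must be black.
(r5,c2): row 5 has {red,yellow,white}; column 2 has {green,black,white}, so it must be blue.
(r5,c4): row 5 has {red,blue,yellow,white}; column 4 has {red,black,white}, so it must be green.
(r6,c1): row 6 has {blue,green,black,white}; column 1 has {red}, so it must be yellow.
(r6,c2): row 6 has {blue,green,yellow,black,white}; column 2 has {blue,green,black,white}, so it must be red.
(r1,c6): row 1 has {red,green,yellow,black}; column 6 has {red,blue,green,yellow}, so it must be white.
(r2,c2): row 2 has {red,white}; column 2 has {red,blue,green,black,white}, so it must be yellow.
(r2,c4): row 2 has {red,yellow,white}; column 4 has {red,green,black,white}, so it must be blue.
(r2,c6): row 2 has {red,blue,yellow,white}; column 6 has {red,blue,green,yellow,white}, so it must be black.

black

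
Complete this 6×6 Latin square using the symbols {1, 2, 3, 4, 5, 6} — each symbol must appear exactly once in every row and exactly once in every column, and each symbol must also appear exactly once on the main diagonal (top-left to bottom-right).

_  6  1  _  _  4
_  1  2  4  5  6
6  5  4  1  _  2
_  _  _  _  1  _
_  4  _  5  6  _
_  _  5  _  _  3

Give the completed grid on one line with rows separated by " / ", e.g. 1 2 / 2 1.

(r2,c1) = 3
(r3,c5) = 3
(r4,c4) = 2
(r4,c6) = 5
(r5,c3) = 3
(r5,c6) = 1
(r6,c2) = 2
(r6,c4) = 6
(r6,c5) = 4
(r1,c1) = 5
(r1,c4) = 3
(r1,c5) = 2
(r4,c1) = 4
(r4,c2) = 3
(r4,c3) = 6
(r5,c1) = 2
(r6,c1) = 1

5 6 1 3 2 4 / 3 1 2 4 5 6 / 6 5 4 1 3 2 / 4 3 6 2 1 5 / 2 4 3 5 6 1 / 1 2 5 6 4 3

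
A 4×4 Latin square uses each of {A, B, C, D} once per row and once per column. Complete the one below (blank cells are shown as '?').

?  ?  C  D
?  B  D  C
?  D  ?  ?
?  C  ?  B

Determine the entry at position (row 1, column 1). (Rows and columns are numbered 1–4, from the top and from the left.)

B

(r1,c2) = A
(r2,c1) = A
(r3,c4) = A
(r4,c1) = D
(r4,c3) = A
(r1,c1) = B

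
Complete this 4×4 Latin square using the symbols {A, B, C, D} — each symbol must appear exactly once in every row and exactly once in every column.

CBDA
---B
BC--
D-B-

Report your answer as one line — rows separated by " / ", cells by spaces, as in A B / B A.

C B D A / A D C B / B C A D / D A B C

(r2,c1) = A
(r2,c2) = D
(r2,c3) = C
(r3,c3) = A
(r3,c4) = D
(r4,c2) = A
(r4,c4) = C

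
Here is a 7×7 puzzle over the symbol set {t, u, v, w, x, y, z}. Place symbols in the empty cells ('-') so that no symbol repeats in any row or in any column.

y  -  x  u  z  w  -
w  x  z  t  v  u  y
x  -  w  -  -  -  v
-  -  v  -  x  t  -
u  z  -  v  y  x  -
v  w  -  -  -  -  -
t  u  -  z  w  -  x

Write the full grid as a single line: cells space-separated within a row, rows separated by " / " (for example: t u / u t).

y v x u z w t / w x z t v u y / x t w y u z v / z y v w x t u / u z t v y x w / v w u x t y z / t u y z w v x

row 1 has {u,w,x,y,z}; column 7 has {v,x,y} — only t is left for (r1,c7).
row 3 has {v,w,x}; column 4 has {t,u,v,z} — only y is left for (r3,c4).
row 3 has {v,w,x,y}; column 6 has {t,u,w,x} — only z is left for (r3,c6).
row 4 has {t,v,x}; column 1 has {t,u,v,w,x,y} — only z is left for (r4,c1).
row 4 has {t,v,x,z}; column 2 has {u,w,x,z} — only y is left for (r4,c2).
row 4 has {t,v,x,y,z}; column 4 has {t,u,v,y,z} — only w is left for (r4,c4).
row 4 has {t,v,w,x,y,z}; column 7 has {t,v,x,y} — only u is left for (r4,c7).
row 5 has {u,v,x,y,z}; column 3 has {v,w,x,z} — only t is left for (r5,c3).
row 5 has {t,u,v,x,y,z}; column 7 has {t,u,v,x,y} — only w is left for (r5,c7).
row 6 has {v,w}; column 4 has {t,u,v,w,y,z} — only x is left for (r6,c4).
row 6 has {v,w,x}; column 6 has {t,u,w,x,z} — only y is left for (r6,c6).
row 6 has {v,w,x,y}; column 7 has {t,u,v,w,x,y} — only z is left for (r6,c7).
row 7 has {t,u,w,x,z}; column 3 has {t,v,w,x,z} — only y is left for (r7,c3).
row 7 has {t,u,w,x,y,z}; column 6 has {t,u,w,x,y,z} — only v is left for (r7,c6).
row 1 has {t,u,w,x,y,z}; column 2 has {u,w,x,y,z} — only v is left for (r1,c2).
row 3 has {v,w,x,y,z}; column 2 has {u,v,w,x,y,z} — only t is left for (r3,c2).
row 3 has {t,v,w,x,y,z}; column 5 has {v,w,x,y,z} — only u is left for (r3,c5).
row 6 has {v,w,x,y,z}; column 3 has {t,v,w,x,y,z} — only u is left for (r6,c3).
row 6 has {u,v,w,x,y,z}; column 5 has {u,v,w,x,y,z} — only t is left for (r6,c5).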